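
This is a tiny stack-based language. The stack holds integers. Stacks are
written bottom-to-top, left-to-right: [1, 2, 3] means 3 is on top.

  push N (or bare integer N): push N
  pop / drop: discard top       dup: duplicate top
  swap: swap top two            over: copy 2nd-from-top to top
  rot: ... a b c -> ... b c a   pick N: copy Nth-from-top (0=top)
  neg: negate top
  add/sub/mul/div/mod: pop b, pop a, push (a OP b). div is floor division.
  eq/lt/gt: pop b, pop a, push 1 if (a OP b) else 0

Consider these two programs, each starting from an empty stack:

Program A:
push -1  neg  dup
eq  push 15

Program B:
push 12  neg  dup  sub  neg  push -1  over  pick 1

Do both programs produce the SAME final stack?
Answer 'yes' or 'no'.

Program A trace:
  After 'push -1': [-1]
  After 'neg': [1]
  After 'dup': [1, 1]
  After 'eq': [1]
  After 'push 15': [1, 15]
Program A final stack: [1, 15]

Program B trace:
  After 'push 12': [12]
  After 'neg': [-12]
  After 'dup': [-12, -12]
  After 'sub': [0]
  After 'neg': [0]
  After 'push -1': [0, -1]
  After 'over': [0, -1, 0]
  After 'pick 1': [0, -1, 0, -1]
Program B final stack: [0, -1, 0, -1]
Same: no

Answer: no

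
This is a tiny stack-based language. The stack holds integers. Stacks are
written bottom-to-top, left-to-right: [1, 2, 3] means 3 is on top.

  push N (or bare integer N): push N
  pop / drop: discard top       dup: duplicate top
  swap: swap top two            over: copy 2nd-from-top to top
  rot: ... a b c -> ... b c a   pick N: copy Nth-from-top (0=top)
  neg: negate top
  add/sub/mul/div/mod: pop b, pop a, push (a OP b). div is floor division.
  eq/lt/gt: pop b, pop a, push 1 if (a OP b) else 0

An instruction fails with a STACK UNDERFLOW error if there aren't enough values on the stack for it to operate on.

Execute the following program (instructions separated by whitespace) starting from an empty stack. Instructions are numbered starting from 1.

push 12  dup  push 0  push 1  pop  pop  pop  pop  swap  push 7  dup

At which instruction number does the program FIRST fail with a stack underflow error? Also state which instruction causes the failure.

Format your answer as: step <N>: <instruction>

Answer: step 9: swap

Derivation:
Step 1 ('push 12'): stack = [12], depth = 1
Step 2 ('dup'): stack = [12, 12], depth = 2
Step 3 ('push 0'): stack = [12, 12, 0], depth = 3
Step 4 ('push 1'): stack = [12, 12, 0, 1], depth = 4
Step 5 ('pop'): stack = [12, 12, 0], depth = 3
Step 6 ('pop'): stack = [12, 12], depth = 2
Step 7 ('pop'): stack = [12], depth = 1
Step 8 ('pop'): stack = [], depth = 0
Step 9 ('swap'): needs 2 value(s) but depth is 0 — STACK UNDERFLOW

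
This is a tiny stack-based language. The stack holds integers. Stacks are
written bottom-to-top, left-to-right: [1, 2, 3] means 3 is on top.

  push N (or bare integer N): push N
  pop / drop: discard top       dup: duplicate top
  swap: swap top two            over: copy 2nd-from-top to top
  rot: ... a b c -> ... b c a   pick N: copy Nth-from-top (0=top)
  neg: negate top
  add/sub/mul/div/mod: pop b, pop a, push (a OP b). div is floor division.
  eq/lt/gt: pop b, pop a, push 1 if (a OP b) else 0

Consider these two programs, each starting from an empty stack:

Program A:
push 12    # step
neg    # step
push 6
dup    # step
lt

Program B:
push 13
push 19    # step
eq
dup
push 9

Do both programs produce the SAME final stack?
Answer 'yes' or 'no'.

Answer: no

Derivation:
Program A trace:
  After 'push 12': [12]
  After 'neg': [-12]
  After 'push 6': [-12, 6]
  After 'dup': [-12, 6, 6]
  After 'lt': [-12, 0]
Program A final stack: [-12, 0]

Program B trace:
  After 'push 13': [13]
  After 'push 19': [13, 19]
  After 'eq': [0]
  After 'dup': [0, 0]
  After 'push 9': [0, 0, 9]
Program B final stack: [0, 0, 9]
Same: no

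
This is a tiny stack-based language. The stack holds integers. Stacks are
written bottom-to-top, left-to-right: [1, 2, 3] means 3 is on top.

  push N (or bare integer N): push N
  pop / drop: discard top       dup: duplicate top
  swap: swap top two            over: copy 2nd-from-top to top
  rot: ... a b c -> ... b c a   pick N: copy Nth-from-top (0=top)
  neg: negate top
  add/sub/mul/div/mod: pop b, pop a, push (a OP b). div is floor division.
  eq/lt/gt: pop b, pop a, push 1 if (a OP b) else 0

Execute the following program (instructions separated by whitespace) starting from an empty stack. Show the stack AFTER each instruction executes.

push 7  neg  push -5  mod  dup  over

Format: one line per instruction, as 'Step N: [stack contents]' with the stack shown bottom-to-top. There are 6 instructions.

Step 1: [7]
Step 2: [-7]
Step 3: [-7, -5]
Step 4: [-2]
Step 5: [-2, -2]
Step 6: [-2, -2, -2]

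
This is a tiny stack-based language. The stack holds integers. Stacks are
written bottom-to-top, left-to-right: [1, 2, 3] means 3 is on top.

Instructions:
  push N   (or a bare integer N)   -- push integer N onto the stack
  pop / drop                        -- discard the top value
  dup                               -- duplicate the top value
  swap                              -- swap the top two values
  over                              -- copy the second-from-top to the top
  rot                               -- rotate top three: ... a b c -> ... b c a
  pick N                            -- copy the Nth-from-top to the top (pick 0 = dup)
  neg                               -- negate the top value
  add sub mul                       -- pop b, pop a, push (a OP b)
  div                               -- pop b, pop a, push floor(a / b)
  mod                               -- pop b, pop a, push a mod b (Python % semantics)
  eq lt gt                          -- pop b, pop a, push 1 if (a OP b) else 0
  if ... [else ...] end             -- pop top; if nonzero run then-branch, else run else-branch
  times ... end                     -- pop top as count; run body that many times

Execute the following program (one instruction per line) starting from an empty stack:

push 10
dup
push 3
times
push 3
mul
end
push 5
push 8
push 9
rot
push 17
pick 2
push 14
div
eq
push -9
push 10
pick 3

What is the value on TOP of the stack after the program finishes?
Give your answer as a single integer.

After 'push 10': [10]
After 'dup': [10, 10]
After 'push 3': [10, 10, 3]
After 'times': [10, 10]
After 'push 3': [10, 10, 3]
After 'mul': [10, 30]
After 'push 3': [10, 30, 3]
After 'mul': [10, 90]
After 'push 3': [10, 90, 3]
After 'mul': [10, 270]
  ...
After 'push 9': [10, 270, 5, 8, 9]
After 'rot': [10, 270, 8, 9, 5]
After 'push 17': [10, 270, 8, 9, 5, 17]
After 'pick 2': [10, 270, 8, 9, 5, 17, 9]
After 'push 14': [10, 270, 8, 9, 5, 17, 9, 14]
After 'div': [10, 270, 8, 9, 5, 17, 0]
After 'eq': [10, 270, 8, 9, 5, 0]
After 'push -9': [10, 270, 8, 9, 5, 0, -9]
After 'push 10': [10, 270, 8, 9, 5, 0, -9, 10]
After 'pick 3': [10, 270, 8, 9, 5, 0, -9, 10, 5]

Answer: 5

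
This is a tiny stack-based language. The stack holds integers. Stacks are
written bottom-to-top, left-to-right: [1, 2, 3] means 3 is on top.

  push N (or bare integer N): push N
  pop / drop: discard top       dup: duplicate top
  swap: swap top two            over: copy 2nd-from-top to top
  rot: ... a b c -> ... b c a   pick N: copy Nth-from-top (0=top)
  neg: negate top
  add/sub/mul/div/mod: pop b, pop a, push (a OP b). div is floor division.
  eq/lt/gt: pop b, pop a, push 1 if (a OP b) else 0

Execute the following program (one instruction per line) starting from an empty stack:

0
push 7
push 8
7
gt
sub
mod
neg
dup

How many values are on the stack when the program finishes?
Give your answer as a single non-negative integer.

Answer: 2

Derivation:
After 'push 0': stack = [0] (depth 1)
After 'push 7': stack = [0, 7] (depth 2)
After 'push 8': stack = [0, 7, 8] (depth 3)
After 'push 7': stack = [0, 7, 8, 7] (depth 4)
After 'gt': stack = [0, 7, 1] (depth 3)
After 'sub': stack = [0, 6] (depth 2)
After 'mod': stack = [0] (depth 1)
After 'neg': stack = [0] (depth 1)
After 'dup': stack = [0, 0] (depth 2)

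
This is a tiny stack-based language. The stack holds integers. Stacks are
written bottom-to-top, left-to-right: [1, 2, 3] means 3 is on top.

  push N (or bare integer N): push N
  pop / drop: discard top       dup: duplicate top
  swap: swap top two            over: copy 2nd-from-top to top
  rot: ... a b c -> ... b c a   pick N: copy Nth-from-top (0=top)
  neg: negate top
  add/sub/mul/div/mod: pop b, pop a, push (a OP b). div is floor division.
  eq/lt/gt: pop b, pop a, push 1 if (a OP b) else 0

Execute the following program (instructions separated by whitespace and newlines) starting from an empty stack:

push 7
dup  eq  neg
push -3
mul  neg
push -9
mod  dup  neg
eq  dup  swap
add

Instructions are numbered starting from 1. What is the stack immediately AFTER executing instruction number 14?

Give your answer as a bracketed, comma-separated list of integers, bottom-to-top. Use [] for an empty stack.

Answer: [0, 0]

Derivation:
Step 1 ('push 7'): [7]
Step 2 ('dup'): [7, 7]
Step 3 ('eq'): [1]
Step 4 ('neg'): [-1]
Step 5 ('push -3'): [-1, -3]
Step 6 ('mul'): [3]
Step 7 ('neg'): [-3]
Step 8 ('push -9'): [-3, -9]
Step 9 ('mod'): [-3]
Step 10 ('dup'): [-3, -3]
Step 11 ('neg'): [-3, 3]
Step 12 ('eq'): [0]
Step 13 ('dup'): [0, 0]
Step 14 ('swap'): [0, 0]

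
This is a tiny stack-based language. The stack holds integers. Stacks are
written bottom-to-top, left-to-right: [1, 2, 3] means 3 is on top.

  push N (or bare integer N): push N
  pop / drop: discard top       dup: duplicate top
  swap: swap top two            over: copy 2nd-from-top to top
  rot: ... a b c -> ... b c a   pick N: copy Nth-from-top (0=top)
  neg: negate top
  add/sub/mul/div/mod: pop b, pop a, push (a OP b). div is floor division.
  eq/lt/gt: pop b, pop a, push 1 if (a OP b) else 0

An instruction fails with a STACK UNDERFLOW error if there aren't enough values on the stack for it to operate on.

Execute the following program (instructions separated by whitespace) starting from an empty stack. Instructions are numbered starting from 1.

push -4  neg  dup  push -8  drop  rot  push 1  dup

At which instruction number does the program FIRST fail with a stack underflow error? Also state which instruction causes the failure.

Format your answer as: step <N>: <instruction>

Answer: step 6: rot

Derivation:
Step 1 ('push -4'): stack = [-4], depth = 1
Step 2 ('neg'): stack = [4], depth = 1
Step 3 ('dup'): stack = [4, 4], depth = 2
Step 4 ('push -8'): stack = [4, 4, -8], depth = 3
Step 5 ('drop'): stack = [4, 4], depth = 2
Step 6 ('rot'): needs 3 value(s) but depth is 2 — STACK UNDERFLOW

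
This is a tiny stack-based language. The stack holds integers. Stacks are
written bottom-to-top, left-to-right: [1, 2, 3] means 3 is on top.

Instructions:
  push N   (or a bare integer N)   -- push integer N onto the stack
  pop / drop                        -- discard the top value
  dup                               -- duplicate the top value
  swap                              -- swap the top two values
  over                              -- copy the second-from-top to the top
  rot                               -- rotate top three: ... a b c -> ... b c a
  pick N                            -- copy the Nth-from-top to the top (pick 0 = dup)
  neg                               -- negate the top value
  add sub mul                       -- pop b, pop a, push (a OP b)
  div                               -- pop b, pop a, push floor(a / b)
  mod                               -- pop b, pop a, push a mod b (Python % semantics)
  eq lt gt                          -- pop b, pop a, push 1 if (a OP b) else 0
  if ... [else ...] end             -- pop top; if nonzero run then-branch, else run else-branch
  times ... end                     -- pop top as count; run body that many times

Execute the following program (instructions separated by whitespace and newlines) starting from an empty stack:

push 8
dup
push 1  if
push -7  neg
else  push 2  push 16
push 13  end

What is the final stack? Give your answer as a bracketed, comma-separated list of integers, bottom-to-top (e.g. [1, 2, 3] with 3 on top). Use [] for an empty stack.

Answer: [8, 8, 7]

Derivation:
After 'push 8': [8]
After 'dup': [8, 8]
After 'push 1': [8, 8, 1]
After 'if': [8, 8]
After 'push -7': [8, 8, -7]
After 'neg': [8, 8, 7]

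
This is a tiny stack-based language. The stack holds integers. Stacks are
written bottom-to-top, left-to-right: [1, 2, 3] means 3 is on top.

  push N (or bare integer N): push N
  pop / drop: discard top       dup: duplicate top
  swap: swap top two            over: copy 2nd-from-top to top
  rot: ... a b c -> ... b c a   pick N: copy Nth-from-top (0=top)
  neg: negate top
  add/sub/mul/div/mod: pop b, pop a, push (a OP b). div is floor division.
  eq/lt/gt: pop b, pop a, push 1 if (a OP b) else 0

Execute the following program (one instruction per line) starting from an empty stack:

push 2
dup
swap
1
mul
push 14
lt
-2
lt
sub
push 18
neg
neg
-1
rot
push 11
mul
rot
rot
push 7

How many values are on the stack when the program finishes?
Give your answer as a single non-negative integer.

Answer: 4

Derivation:
After 'push 2': stack = [2] (depth 1)
After 'dup': stack = [2, 2] (depth 2)
After 'swap': stack = [2, 2] (depth 2)
After 'push 1': stack = [2, 2, 1] (depth 3)
After 'mul': stack = [2, 2] (depth 2)
After 'push 14': stack = [2, 2, 14] (depth 3)
After 'lt': stack = [2, 1] (depth 2)
After 'push -2': stack = [2, 1, -2] (depth 3)
After 'lt': stack = [2, 0] (depth 2)
After 'sub': stack = [2] (depth 1)
After 'push 18': stack = [2, 18] (depth 2)
After 'neg': stack = [2, -18] (depth 2)
After 'neg': stack = [2, 18] (depth 2)
After 'push -1': stack = [2, 18, -1] (depth 3)
After 'rot': stack = [18, -1, 2] (depth 3)
After 'push 11': stack = [18, -1, 2, 11] (depth 4)
After 'mul': stack = [18, -1, 22] (depth 3)
After 'rot': stack = [-1, 22, 18] (depth 3)
After 'rot': stack = [22, 18, -1] (depth 3)
After 'push 7': stack = [22, 18, -1, 7] (depth 4)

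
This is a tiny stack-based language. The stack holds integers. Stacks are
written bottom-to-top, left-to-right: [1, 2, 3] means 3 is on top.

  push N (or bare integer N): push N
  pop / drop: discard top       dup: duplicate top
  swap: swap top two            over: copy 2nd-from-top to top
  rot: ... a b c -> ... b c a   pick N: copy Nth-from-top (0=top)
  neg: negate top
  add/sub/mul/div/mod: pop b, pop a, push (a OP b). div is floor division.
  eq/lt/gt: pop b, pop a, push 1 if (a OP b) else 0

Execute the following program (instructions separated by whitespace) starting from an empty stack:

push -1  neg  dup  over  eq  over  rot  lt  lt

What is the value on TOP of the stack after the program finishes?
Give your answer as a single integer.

Answer: 0

Derivation:
After 'push -1': [-1]
After 'neg': [1]
After 'dup': [1, 1]
After 'over': [1, 1, 1]
After 'eq': [1, 1]
After 'over': [1, 1, 1]
After 'rot': [1, 1, 1]
After 'lt': [1, 0]
After 'lt': [0]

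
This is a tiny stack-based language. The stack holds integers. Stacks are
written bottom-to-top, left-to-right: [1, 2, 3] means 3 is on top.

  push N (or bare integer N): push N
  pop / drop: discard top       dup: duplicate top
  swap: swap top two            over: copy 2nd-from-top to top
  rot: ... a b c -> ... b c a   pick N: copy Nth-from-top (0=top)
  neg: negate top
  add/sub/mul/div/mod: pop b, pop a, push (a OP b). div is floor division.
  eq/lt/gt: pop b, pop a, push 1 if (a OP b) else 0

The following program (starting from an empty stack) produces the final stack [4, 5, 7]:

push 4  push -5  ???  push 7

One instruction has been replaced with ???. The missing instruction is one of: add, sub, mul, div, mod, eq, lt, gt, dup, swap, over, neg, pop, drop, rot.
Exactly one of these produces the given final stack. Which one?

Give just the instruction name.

Answer: neg

Derivation:
Stack before ???: [4, -5]
Stack after ???:  [4, 5]
The instruction that transforms [4, -5] -> [4, 5] is: neg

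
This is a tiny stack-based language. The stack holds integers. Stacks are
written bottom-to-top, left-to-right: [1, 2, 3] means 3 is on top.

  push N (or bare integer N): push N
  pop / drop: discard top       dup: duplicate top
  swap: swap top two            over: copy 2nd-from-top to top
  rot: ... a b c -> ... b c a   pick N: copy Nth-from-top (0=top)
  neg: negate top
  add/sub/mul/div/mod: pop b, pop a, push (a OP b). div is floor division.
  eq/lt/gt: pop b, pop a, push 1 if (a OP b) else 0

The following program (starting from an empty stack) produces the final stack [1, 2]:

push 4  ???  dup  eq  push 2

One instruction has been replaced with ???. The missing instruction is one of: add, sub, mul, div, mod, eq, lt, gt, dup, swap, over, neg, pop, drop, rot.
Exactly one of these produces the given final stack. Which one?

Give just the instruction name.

Answer: neg

Derivation:
Stack before ???: [4]
Stack after ???:  [-4]
The instruction that transforms [4] -> [-4] is: neg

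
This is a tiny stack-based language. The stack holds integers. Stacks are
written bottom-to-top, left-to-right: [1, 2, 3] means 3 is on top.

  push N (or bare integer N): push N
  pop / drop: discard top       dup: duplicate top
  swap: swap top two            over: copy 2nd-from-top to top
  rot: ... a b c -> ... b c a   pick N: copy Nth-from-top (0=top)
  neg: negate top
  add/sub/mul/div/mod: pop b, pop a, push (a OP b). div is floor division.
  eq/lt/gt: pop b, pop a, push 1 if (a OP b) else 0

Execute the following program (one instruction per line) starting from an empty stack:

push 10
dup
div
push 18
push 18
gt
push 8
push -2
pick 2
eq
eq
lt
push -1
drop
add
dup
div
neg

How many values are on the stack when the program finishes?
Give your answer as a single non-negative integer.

After 'push 10': stack = [10] (depth 1)
After 'dup': stack = [10, 10] (depth 2)
After 'div': stack = [1] (depth 1)
After 'push 18': stack = [1, 18] (depth 2)
After 'push 18': stack = [1, 18, 18] (depth 3)
After 'gt': stack = [1, 0] (depth 2)
After 'push 8': stack = [1, 0, 8] (depth 3)
After 'push -2': stack = [1, 0, 8, -2] (depth 4)
After 'pick 2': stack = [1, 0, 8, -2, 0] (depth 5)
After 'eq': stack = [1, 0, 8, 0] (depth 4)
After 'eq': stack = [1, 0, 0] (depth 3)
After 'lt': stack = [1, 0] (depth 2)
After 'push -1': stack = [1, 0, -1] (depth 3)
After 'drop': stack = [1, 0] (depth 2)
After 'add': stack = [1] (depth 1)
After 'dup': stack = [1, 1] (depth 2)
After 'div': stack = [1] (depth 1)
After 'neg': stack = [-1] (depth 1)

Answer: 1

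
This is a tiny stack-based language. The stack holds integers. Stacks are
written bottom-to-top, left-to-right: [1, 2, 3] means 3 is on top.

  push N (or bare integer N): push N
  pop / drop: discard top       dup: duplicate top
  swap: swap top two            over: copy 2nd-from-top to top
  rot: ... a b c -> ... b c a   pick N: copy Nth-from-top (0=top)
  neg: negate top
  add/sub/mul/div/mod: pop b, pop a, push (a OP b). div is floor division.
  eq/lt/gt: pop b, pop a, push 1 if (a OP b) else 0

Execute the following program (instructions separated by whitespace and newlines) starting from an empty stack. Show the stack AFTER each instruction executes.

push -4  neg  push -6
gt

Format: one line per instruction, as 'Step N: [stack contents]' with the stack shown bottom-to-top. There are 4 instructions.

Step 1: [-4]
Step 2: [4]
Step 3: [4, -6]
Step 4: [1]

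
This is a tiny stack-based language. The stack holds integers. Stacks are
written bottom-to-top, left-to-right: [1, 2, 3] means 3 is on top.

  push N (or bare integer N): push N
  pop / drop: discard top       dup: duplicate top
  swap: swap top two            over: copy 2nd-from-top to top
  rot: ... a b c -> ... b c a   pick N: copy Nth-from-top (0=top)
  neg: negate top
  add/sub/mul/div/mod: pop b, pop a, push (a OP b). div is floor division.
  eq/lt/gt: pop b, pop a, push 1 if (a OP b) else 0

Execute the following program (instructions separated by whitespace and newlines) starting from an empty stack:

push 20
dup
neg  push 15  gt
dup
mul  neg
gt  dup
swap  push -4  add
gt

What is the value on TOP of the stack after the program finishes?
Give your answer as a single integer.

After 'push 20': [20]
After 'dup': [20, 20]
After 'neg': [20, -20]
After 'push 15': [20, -20, 15]
After 'gt': [20, 0]
After 'dup': [20, 0, 0]
After 'mul': [20, 0]
After 'neg': [20, 0]
After 'gt': [1]
After 'dup': [1, 1]
After 'swap': [1, 1]
After 'push -4': [1, 1, -4]
After 'add': [1, -3]
After 'gt': [1]

Answer: 1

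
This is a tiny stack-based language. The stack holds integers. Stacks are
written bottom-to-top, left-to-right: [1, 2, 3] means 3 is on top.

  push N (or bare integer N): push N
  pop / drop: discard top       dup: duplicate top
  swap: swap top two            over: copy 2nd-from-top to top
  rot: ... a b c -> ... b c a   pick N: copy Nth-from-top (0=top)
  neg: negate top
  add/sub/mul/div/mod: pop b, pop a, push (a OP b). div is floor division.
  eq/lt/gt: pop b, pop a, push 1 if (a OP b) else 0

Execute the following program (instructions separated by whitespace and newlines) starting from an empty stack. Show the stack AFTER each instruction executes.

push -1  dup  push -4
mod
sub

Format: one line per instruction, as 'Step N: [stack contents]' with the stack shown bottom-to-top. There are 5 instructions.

Step 1: [-1]
Step 2: [-1, -1]
Step 3: [-1, -1, -4]
Step 4: [-1, -1]
Step 5: [0]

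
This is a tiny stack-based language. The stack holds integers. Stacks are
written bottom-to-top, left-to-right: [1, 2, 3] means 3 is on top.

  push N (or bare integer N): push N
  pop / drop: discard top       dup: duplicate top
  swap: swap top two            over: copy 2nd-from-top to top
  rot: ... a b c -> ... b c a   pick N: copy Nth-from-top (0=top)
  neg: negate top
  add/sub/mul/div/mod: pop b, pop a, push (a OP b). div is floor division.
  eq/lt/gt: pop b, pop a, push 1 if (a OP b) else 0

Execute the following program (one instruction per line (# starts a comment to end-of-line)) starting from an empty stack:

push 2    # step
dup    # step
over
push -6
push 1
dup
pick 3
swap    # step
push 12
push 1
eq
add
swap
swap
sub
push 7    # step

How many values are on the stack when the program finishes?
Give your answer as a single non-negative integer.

Answer: 7

Derivation:
After 'push 2': stack = [2] (depth 1)
After 'dup': stack = [2, 2] (depth 2)
After 'over': stack = [2, 2, 2] (depth 3)
After 'push -6': stack = [2, 2, 2, -6] (depth 4)
After 'push 1': stack = [2, 2, 2, -6, 1] (depth 5)
After 'dup': stack = [2, 2, 2, -6, 1, 1] (depth 6)
After 'pick 3': stack = [2, 2, 2, -6, 1, 1, 2] (depth 7)
After 'swap': stack = [2, 2, 2, -6, 1, 2, 1] (depth 7)
After 'push 12': stack = [2, 2, 2, -6, 1, 2, 1, 12] (depth 8)
After 'push 1': stack = [2, 2, 2, -6, 1, 2, 1, 12, 1] (depth 9)
After 'eq': stack = [2, 2, 2, -6, 1, 2, 1, 0] (depth 8)
After 'add': stack = [2, 2, 2, -6, 1, 2, 1] (depth 7)
After 'swap': stack = [2, 2, 2, -6, 1, 1, 2] (depth 7)
After 'swap': stack = [2, 2, 2, -6, 1, 2, 1] (depth 7)
After 'sub': stack = [2, 2, 2, -6, 1, 1] (depth 6)
After 'push 7': stack = [2, 2, 2, -6, 1, 1, 7] (depth 7)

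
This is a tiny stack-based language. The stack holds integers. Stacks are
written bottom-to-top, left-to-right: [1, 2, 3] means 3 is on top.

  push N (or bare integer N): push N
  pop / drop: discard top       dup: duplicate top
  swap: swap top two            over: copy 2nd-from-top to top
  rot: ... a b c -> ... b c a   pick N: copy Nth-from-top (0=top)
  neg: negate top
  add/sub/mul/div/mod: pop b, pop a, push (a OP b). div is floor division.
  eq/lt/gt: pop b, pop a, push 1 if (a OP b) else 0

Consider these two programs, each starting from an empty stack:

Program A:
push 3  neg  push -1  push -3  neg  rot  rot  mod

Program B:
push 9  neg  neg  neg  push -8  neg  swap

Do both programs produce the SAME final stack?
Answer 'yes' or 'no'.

Answer: no

Derivation:
Program A trace:
  After 'push 3': [3]
  After 'neg': [-3]
  After 'push -1': [-3, -1]
  After 'push -3': [-3, -1, -3]
  After 'neg': [-3, -1, 3]
  After 'rot': [-1, 3, -3]
  After 'rot': [3, -3, -1]
  After 'mod': [3, 0]
Program A final stack: [3, 0]

Program B trace:
  After 'push 9': [9]
  After 'neg': [-9]
  After 'neg': [9]
  After 'neg': [-9]
  After 'push -8': [-9, -8]
  After 'neg': [-9, 8]
  After 'swap': [8, -9]
Program B final stack: [8, -9]
Same: no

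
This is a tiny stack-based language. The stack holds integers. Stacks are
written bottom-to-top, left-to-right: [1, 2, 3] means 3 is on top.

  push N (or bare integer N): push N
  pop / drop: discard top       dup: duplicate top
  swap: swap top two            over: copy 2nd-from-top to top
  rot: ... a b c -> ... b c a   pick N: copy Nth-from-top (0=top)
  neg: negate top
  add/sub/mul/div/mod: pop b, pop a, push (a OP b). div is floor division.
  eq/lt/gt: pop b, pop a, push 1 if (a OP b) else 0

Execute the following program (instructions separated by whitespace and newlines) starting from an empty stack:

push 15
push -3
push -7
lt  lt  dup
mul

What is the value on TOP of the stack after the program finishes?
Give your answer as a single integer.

Answer: 0

Derivation:
After 'push 15': [15]
After 'push -3': [15, -3]
After 'push -7': [15, -3, -7]
After 'lt': [15, 0]
After 'lt': [0]
After 'dup': [0, 0]
After 'mul': [0]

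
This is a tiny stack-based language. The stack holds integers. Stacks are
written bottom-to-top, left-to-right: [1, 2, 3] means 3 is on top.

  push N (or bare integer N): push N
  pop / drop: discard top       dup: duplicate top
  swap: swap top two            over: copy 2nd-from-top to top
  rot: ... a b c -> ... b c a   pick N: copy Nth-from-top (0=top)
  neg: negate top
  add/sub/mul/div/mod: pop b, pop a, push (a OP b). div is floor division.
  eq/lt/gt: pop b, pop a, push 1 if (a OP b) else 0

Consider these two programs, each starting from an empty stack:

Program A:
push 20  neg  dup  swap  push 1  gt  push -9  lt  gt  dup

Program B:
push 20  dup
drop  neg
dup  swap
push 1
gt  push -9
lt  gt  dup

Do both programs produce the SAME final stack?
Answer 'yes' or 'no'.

Answer: yes

Derivation:
Program A trace:
  After 'push 20': [20]
  After 'neg': [-20]
  After 'dup': [-20, -20]
  After 'swap': [-20, -20]
  After 'push 1': [-20, -20, 1]
  After 'gt': [-20, 0]
  After 'push -9': [-20, 0, -9]
  After 'lt': [-20, 0]
  After 'gt': [0]
  After 'dup': [0, 0]
Program A final stack: [0, 0]

Program B trace:
  After 'push 20': [20]
  After 'dup': [20, 20]
  After 'drop': [20]
  After 'neg': [-20]
  After 'dup': [-20, -20]
  After 'swap': [-20, -20]
  After 'push 1': [-20, -20, 1]
  After 'gt': [-20, 0]
  After 'push -9': [-20, 0, -9]
  After 'lt': [-20, 0]
  After 'gt': [0]
  After 'dup': [0, 0]
Program B final stack: [0, 0]
Same: yes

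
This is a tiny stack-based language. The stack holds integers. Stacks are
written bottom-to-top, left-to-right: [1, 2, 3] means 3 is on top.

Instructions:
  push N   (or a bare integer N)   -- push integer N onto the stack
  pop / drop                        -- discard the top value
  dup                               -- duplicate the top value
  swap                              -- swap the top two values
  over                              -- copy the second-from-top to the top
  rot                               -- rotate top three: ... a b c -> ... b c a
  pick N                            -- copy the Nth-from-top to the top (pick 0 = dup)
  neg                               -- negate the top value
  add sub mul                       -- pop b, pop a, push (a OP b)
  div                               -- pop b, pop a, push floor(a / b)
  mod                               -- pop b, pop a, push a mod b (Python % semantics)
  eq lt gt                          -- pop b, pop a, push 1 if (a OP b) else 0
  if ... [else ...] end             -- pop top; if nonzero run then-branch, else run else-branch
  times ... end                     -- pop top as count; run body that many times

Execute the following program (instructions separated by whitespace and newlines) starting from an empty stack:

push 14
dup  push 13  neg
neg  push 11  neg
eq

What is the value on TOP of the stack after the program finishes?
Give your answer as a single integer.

After 'push 14': [14]
After 'dup': [14, 14]
After 'push 13': [14, 14, 13]
After 'neg': [14, 14, -13]
After 'neg': [14, 14, 13]
After 'push 11': [14, 14, 13, 11]
After 'neg': [14, 14, 13, -11]
After 'eq': [14, 14, 0]

Answer: 0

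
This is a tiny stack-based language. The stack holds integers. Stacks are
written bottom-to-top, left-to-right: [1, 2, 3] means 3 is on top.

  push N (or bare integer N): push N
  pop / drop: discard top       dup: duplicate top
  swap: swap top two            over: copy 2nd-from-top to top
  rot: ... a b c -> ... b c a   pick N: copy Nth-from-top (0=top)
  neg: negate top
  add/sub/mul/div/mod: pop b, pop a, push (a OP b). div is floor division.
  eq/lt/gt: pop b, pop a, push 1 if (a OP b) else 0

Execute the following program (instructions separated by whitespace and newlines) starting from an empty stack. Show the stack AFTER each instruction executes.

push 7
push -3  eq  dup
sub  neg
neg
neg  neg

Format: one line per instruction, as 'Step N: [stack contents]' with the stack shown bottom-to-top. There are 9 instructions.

Step 1: [7]
Step 2: [7, -3]
Step 3: [0]
Step 4: [0, 0]
Step 5: [0]
Step 6: [0]
Step 7: [0]
Step 8: [0]
Step 9: [0]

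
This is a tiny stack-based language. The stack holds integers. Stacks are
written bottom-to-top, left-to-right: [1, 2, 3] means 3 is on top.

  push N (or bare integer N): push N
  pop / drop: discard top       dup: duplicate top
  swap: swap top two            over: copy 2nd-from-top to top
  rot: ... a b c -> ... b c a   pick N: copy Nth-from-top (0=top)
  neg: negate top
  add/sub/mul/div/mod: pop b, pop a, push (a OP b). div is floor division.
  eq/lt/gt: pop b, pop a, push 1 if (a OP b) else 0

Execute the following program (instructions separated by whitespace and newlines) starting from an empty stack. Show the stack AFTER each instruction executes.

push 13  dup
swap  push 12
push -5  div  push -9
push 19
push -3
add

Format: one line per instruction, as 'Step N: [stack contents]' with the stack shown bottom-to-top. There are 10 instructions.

Step 1: [13]
Step 2: [13, 13]
Step 3: [13, 13]
Step 4: [13, 13, 12]
Step 5: [13, 13, 12, -5]
Step 6: [13, 13, -3]
Step 7: [13, 13, -3, -9]
Step 8: [13, 13, -3, -9, 19]
Step 9: [13, 13, -3, -9, 19, -3]
Step 10: [13, 13, -3, -9, 16]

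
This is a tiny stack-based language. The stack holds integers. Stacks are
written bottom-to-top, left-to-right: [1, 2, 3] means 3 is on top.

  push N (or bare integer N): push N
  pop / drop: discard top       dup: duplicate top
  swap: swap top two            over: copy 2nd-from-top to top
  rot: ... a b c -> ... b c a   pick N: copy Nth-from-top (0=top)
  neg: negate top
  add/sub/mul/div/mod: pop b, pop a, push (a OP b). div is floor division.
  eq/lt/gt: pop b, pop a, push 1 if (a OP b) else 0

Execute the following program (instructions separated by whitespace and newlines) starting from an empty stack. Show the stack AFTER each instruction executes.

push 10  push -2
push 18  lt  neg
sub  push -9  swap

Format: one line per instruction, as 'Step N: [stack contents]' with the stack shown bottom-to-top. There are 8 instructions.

Step 1: [10]
Step 2: [10, -2]
Step 3: [10, -2, 18]
Step 4: [10, 1]
Step 5: [10, -1]
Step 6: [11]
Step 7: [11, -9]
Step 8: [-9, 11]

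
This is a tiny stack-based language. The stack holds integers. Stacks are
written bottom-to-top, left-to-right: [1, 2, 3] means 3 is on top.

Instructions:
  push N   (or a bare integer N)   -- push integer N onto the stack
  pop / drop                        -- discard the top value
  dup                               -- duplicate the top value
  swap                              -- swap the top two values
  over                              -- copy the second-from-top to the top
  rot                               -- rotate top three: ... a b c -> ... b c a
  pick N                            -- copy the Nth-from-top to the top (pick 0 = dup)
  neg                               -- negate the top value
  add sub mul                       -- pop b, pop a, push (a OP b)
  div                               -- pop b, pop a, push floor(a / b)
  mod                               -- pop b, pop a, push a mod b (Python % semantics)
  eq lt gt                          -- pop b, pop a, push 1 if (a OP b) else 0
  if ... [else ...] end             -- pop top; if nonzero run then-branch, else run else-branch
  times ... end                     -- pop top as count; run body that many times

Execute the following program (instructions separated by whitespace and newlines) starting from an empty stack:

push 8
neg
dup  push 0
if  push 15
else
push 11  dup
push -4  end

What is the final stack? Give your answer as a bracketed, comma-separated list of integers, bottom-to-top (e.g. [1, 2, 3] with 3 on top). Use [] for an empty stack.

Answer: [-8, -8, 11, 11, -4]

Derivation:
After 'push 8': [8]
After 'neg': [-8]
After 'dup': [-8, -8]
After 'push 0': [-8, -8, 0]
After 'if': [-8, -8]
After 'push 11': [-8, -8, 11]
After 'dup': [-8, -8, 11, 11]
After 'push -4': [-8, -8, 11, 11, -4]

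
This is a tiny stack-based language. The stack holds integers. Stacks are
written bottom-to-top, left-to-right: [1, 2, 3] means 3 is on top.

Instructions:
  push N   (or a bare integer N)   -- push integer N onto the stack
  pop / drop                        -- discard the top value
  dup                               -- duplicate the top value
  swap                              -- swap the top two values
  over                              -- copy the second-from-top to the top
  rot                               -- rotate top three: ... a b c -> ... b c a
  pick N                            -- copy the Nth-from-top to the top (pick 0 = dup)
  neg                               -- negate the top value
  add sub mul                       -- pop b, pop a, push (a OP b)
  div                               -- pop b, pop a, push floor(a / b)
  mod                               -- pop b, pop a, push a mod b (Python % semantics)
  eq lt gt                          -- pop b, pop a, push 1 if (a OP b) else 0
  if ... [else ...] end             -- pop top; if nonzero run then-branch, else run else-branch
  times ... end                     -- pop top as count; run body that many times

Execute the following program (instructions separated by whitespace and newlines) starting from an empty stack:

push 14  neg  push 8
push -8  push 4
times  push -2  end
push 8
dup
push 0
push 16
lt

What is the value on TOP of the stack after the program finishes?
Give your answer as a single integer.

Answer: 1

Derivation:
After 'push 14': [14]
After 'neg': [-14]
After 'push 8': [-14, 8]
After 'push -8': [-14, 8, -8]
After 'push 4': [-14, 8, -8, 4]
After 'times': [-14, 8, -8]
After 'push -2': [-14, 8, -8, -2]
After 'push -2': [-14, 8, -8, -2, -2]
After 'push -2': [-14, 8, -8, -2, -2, -2]
After 'push -2': [-14, 8, -8, -2, -2, -2, -2]
After 'push 8': [-14, 8, -8, -2, -2, -2, -2, 8]
After 'dup': [-14, 8, -8, -2, -2, -2, -2, 8, 8]
After 'push 0': [-14, 8, -8, -2, -2, -2, -2, 8, 8, 0]
After 'push 16': [-14, 8, -8, -2, -2, -2, -2, 8, 8, 0, 16]
After 'lt': [-14, 8, -8, -2, -2, -2, -2, 8, 8, 1]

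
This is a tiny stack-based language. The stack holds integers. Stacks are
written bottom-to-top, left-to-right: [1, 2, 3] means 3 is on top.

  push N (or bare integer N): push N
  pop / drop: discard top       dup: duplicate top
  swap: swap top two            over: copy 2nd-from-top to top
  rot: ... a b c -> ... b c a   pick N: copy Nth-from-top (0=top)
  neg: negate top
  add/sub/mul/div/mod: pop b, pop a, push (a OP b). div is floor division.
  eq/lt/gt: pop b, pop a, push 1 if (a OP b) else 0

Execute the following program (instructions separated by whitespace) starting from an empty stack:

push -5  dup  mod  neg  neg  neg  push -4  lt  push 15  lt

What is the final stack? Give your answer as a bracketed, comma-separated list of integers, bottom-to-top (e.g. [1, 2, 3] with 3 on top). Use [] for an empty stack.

Answer: [1]

Derivation:
After 'push -5': [-5]
After 'dup': [-5, -5]
After 'mod': [0]
After 'neg': [0]
After 'neg': [0]
After 'neg': [0]
After 'push -4': [0, -4]
After 'lt': [0]
After 'push 15': [0, 15]
After 'lt': [1]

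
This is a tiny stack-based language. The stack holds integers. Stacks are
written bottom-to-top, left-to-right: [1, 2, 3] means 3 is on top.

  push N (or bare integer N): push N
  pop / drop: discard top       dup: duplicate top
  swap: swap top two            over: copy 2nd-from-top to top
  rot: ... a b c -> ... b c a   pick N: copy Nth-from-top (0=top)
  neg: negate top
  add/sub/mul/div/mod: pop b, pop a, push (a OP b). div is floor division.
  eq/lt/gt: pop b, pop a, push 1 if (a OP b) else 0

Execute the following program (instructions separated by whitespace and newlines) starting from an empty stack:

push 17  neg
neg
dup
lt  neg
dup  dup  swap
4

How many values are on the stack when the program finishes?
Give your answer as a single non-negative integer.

Answer: 4

Derivation:
After 'push 17': stack = [17] (depth 1)
After 'neg': stack = [-17] (depth 1)
After 'neg': stack = [17] (depth 1)
After 'dup': stack = [17, 17] (depth 2)
After 'lt': stack = [0] (depth 1)
After 'neg': stack = [0] (depth 1)
After 'dup': stack = [0, 0] (depth 2)
After 'dup': stack = [0, 0, 0] (depth 3)
After 'swap': stack = [0, 0, 0] (depth 3)
After 'push 4': stack = [0, 0, 0, 4] (depth 4)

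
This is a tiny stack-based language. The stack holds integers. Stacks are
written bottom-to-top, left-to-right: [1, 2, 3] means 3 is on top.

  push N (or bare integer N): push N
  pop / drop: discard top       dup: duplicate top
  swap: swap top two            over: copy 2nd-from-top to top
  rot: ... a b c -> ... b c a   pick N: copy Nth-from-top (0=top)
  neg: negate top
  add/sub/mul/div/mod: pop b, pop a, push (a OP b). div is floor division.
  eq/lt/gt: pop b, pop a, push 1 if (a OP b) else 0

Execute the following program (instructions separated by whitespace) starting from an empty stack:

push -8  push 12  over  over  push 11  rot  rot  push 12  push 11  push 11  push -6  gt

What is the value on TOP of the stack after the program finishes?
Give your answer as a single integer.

After 'push -8': [-8]
After 'push 12': [-8, 12]
After 'over': [-8, 12, -8]
After 'over': [-8, 12, -8, 12]
After 'push 11': [-8, 12, -8, 12, 11]
After 'rot': [-8, 12, 12, 11, -8]
After 'rot': [-8, 12, 11, -8, 12]
After 'push 12': [-8, 12, 11, -8, 12, 12]
After 'push 11': [-8, 12, 11, -8, 12, 12, 11]
After 'push 11': [-8, 12, 11, -8, 12, 12, 11, 11]
After 'push -6': [-8, 12, 11, -8, 12, 12, 11, 11, -6]
After 'gt': [-8, 12, 11, -8, 12, 12, 11, 1]

Answer: 1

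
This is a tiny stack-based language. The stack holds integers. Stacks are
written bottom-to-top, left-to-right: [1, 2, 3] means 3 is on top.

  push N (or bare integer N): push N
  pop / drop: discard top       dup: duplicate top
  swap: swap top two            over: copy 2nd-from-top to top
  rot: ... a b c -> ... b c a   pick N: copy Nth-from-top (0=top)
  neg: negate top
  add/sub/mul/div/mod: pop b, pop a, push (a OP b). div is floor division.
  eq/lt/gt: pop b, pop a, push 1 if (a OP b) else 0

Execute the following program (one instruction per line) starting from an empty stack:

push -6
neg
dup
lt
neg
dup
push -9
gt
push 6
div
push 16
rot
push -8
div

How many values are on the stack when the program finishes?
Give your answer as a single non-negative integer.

Answer: 3

Derivation:
After 'push -6': stack = [-6] (depth 1)
After 'neg': stack = [6] (depth 1)
After 'dup': stack = [6, 6] (depth 2)
After 'lt': stack = [0] (depth 1)
After 'neg': stack = [0] (depth 1)
After 'dup': stack = [0, 0] (depth 2)
After 'push -9': stack = [0, 0, -9] (depth 3)
After 'gt': stack = [0, 1] (depth 2)
After 'push 6': stack = [0, 1, 6] (depth 3)
After 'div': stack = [0, 0] (depth 2)
After 'push 16': stack = [0, 0, 16] (depth 3)
After 'rot': stack = [0, 16, 0] (depth 3)
After 'push -8': stack = [0, 16, 0, -8] (depth 4)
After 'div': stack = [0, 16, 0] (depth 3)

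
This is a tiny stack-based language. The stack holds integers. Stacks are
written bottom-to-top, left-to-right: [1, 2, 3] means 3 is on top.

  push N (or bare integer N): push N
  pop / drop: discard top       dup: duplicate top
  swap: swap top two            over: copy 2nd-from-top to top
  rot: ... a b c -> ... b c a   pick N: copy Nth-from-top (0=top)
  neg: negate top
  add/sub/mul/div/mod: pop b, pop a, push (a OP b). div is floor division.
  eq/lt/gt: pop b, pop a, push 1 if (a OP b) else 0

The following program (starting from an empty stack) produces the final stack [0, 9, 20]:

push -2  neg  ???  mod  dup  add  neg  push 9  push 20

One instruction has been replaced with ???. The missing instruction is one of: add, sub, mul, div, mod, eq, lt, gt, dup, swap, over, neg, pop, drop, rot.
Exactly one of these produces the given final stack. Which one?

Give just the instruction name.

Answer: dup

Derivation:
Stack before ???: [2]
Stack after ???:  [2, 2]
The instruction that transforms [2] -> [2, 2] is: dup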